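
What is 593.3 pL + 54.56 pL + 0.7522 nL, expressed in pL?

In pL:
  593.3 pL → 593.3
  54.56 pL → 54.56
  0.7522 nL = 0.7522 × 10^3 pL = 752.2
Sum: 593.3 + 54.56 + 752.2 = 1400.06

1400.06 pL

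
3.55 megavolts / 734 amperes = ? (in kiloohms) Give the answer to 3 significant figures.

4.84 kiloohms

(3.55 × 10⁶) / (734) = 0.0048365 × 10⁶ Ω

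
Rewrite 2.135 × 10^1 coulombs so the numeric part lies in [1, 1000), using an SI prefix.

21.35 coulombs

= 21.35 coulombs; mantissa already in [1, 1000).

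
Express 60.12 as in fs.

0.06012 fs

atto = 10^-18, femto = 10^-15; factor is 10^-3.
60.12 × 10^-3 = 0.06012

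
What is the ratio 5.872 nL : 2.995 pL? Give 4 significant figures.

1961

(5.872e-9) / (2.995e-12) = 1.9606e3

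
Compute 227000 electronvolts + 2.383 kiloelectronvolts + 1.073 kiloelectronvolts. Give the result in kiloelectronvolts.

230.456 kiloelectronvolts

In kiloelectronvolts:
  227000 electronvolts = 227000 × 10^-3 kiloelectronvolts = 227
  2.383 kiloelectronvolts → 2.383
  1.073 kiloelectronvolts → 1.073
Sum: 227 + 2.383 + 1.073 = 230.456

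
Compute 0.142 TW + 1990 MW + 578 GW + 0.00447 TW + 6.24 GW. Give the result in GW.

In GW:
  0.142 TW = 0.142 × 10³ GW = 142
  1990 MW = 1990 × 10⁻³ GW = 1.99
  578 GW → 578
  0.00447 TW = 0.00447 × 10³ GW = 4.47
  6.24 GW → 6.24
Sum: 142 + 1.99 + 578 + 4.47 + 6.24 = 732.7

732.7 GW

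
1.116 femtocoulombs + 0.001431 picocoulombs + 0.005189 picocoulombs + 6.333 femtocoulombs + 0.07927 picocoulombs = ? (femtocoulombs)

93.339 femtocoulombs

In femtocoulombs:
  1.116 femtocoulombs → 1.116
  0.001431 picocoulombs = 0.001431 × 10^3 femtocoulombs = 1.431
  0.005189 picocoulombs = 0.005189 × 10^3 femtocoulombs = 5.189
  6.333 femtocoulombs → 6.333
  0.07927 picocoulombs = 0.07927 × 10^3 femtocoulombs = 79.27
Sum: 1.116 + 1.431 + 5.189 + 6.333 + 79.27 = 93.339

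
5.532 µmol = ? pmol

micro = 1e-6, pico = 1e-12; factor is 1e6.
5.532 × 1e6 = 5532000

5532000 pmol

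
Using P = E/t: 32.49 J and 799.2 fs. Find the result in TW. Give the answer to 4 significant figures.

40.65 TW

(32.49) / (799.2 × 10⁻¹⁵) = 0.0406532 × 10¹⁵ W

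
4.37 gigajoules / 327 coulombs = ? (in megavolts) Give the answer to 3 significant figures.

(4.37 × 10⁹) / (327) = 0.013364 × 10⁹ V

13.4 megavolts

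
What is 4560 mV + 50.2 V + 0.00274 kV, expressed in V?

In V:
  4560 mV = 4560 × 10⁻³ V = 4.56
  50.2 V → 50.2
  0.00274 kV = 0.00274 × 10³ V = 2.74
Sum: 4.56 + 50.2 + 2.74 = 57.5

57.5 V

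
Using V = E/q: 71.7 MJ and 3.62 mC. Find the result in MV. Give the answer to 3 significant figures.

19800 MV

(71.7 × 10⁶) / (3.62 × 10⁻³) = 19.807 × 10⁹ V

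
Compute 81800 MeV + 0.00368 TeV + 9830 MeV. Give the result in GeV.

95.31 GeV

In GeV:
  81800 MeV = 81800e-3 GeV = 81.8
  0.00368 TeV = 0.00368e3 GeV = 3.68
  9830 MeV = 9830e-3 GeV = 9.83
Sum: 81.8 + 3.68 + 9.83 = 95.31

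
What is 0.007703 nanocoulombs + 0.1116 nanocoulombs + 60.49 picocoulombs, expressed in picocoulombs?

In picocoulombs:
  0.007703 nanocoulombs = 0.007703 × 10³ picocoulombs = 7.703
  0.1116 nanocoulombs = 0.1116 × 10³ picocoulombs = 111.6
  60.49 picocoulombs → 60.49
Sum: 7.703 + 111.6 + 60.49 = 179.793

179.793 picocoulombs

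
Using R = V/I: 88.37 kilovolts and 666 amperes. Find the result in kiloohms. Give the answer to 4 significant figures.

0.1327 kiloohms

(88.37e3) / (666) = 0.132688e3 Ω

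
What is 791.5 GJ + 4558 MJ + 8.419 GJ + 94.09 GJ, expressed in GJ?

898.567 GJ

In GJ:
  791.5 GJ → 791.5
  4558 MJ = 4558e-3 GJ = 4.558
  8.419 GJ → 8.419
  94.09 GJ → 94.09
Sum: 791.5 + 4.558 + 8.419 + 94.09 = 898.567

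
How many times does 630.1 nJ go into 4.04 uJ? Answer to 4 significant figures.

6.412

(4.04e-6) / (630.1e-9) = 0.0064117e3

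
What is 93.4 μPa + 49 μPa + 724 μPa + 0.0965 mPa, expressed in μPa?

In μPa:
  93.4 μPa → 93.4
  49 μPa → 49
  724 μPa → 724
  0.0965 mPa = 0.0965 × 10^3 μPa = 96.5
Sum: 93.4 + 49 + 724 + 96.5 = 962.9

962.9 μPa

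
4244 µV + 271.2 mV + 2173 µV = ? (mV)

277.617 mV

In mV:
  4244 µV = 4244 × 10^-3 mV = 4.244
  271.2 mV → 271.2
  2173 µV = 2173 × 10^-3 mV = 2.173
Sum: 4.244 + 271.2 + 2.173 = 277.617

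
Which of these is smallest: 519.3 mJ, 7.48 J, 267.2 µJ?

267.2 µJ

519.3 mJ = 0.5193 J
7.48 J = 7.48 J
267.2 µJ = 0.0002672 J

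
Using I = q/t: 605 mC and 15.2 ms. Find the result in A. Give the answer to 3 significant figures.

39.8 A

(605e-3) / (15.2e-3) = 39.803 A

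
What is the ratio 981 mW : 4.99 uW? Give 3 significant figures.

197000

(981e-3) / (4.99e-6) = 196.6e3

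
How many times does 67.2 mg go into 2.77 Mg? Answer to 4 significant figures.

41220000

(2.77e6) / (67.2e-3) = 0.04122e9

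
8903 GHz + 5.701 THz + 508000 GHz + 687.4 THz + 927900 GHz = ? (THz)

In THz:
  8903 GHz = 8903 × 10^-3 THz = 8.903
  5.701 THz → 5.701
  508000 GHz = 508000 × 10^-3 THz = 508
  687.4 THz → 687.4
  927900 GHz = 927900 × 10^-3 THz = 927.9
Sum: 8.903 + 5.701 + 508 + 687.4 + 927.9 = 2137.904

2137.904 THz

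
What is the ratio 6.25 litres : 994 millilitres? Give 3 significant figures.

6.29

(6.25) / (994 × 10^-3) = 0.006288 × 10^3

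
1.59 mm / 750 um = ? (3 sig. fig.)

2.12

(1.59e-3) / (750e-6) = 0.00212e3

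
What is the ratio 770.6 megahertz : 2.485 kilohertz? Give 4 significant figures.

(770.6 × 10^6) / (2.485 × 10^3) = 310.1 × 10^3

310100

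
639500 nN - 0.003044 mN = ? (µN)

636.456 µN

In µN:
  639500 nN = 639500 × 10⁻³ µN = 639.5
  0.003044 mN = 0.003044 × 10³ µN = 3.044
Difference: 639.5 - 3.044 = 636.456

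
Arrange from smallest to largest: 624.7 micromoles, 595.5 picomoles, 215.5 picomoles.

624.7 micromoles = 0.0006247 moles
595.5 picomoles = 0.0000000005955 moles
215.5 picomoles = 0.0000000002155 moles

215.5 picomoles < 595.5 picomoles < 624.7 micromoles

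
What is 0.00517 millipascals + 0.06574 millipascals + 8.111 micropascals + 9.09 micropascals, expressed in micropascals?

In micropascals:
  0.00517 millipascals = 0.00517 × 10³ micropascals = 5.17
  0.06574 millipascals = 0.06574 × 10³ micropascals = 65.74
  8.111 micropascals → 8.111
  9.09 micropascals → 9.09
Sum: 5.17 + 65.74 + 8.111 + 9.09 = 88.111

88.111 micropascals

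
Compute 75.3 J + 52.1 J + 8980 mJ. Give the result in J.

136.38 J

In J:
  75.3 J → 75.3
  52.1 J → 52.1
  8980 mJ = 8980 × 10^-3 J = 8.98
Sum: 75.3 + 52.1 + 8.98 = 136.38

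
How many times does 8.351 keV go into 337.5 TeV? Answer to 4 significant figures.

(337.5 × 10^12) / (8.351 × 10^3) = 40.414 × 10^9

40410000000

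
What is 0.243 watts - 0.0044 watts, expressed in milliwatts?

238.6 milliwatts

In milliwatts:
  0.243 watts = 0.243e3 milliwatts = 243
  0.0044 watts = 0.0044e3 milliwatts = 4.4
Difference: 243 - 4.4 = 238.6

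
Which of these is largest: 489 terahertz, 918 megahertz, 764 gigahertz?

489 terahertz

489 terahertz = 489000000000000 hertz
918 megahertz = 918000000 hertz
764 gigahertz = 764000000000 hertz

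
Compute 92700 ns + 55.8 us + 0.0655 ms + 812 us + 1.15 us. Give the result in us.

In us:
  92700 ns = 92700e-3 us = 92.7
  55.8 us → 55.8
  0.0655 ms = 0.0655e3 us = 65.5
  812 us → 812
  1.15 us → 1.15
Sum: 92.7 + 55.8 + 65.5 + 812 + 1.15 = 1027.15

1027.15 us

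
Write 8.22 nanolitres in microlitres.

0.00822 microlitres

nano = 1e-9, micro = 1e-6; factor is 1e-3.
8.22 × 1e-3 = 0.00822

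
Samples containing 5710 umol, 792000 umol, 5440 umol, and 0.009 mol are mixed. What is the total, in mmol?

In mmol:
  5710 umol = 5710 × 10^-3 mmol = 5.71
  792000 umol = 792000 × 10^-3 mmol = 792
  5440 umol = 5440 × 10^-3 mmol = 5.44
  0.009 mol = 0.009 × 10^3 mmol = 9
Sum: 5.71 + 792 + 5.44 + 9 = 812.15

812.15 mmol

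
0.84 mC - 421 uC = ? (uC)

419 uC

In uC:
  0.84 mC = 0.84 × 10^3 uC = 840
  421 uC → 421
Difference: 840 - 421 = 419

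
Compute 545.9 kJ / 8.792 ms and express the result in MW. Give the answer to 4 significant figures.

(545.9e3) / (8.792e-3) = 62.0905e6 W

62.09 MW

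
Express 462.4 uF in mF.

micro = 10⁻⁶, milli = 10⁻³; factor is 10⁻³.
462.4 × 10⁻³ = 0.4624

0.4624 mF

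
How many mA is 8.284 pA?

pico = 1e-12, milli = 1e-3; factor is 1e-9.
8.284 × 1e-9 = 0.000000008284

0.000000008284 mA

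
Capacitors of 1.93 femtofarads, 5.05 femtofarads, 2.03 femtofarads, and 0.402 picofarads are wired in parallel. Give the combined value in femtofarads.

411.01 femtofarads

In femtofarads:
  1.93 femtofarads → 1.93
  5.05 femtofarads → 5.05
  2.03 femtofarads → 2.03
  0.402 picofarads = 0.402 × 10^3 femtofarads = 402
Sum: 1.93 + 5.05 + 2.03 + 402 = 411.01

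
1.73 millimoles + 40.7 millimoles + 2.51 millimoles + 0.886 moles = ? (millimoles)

In millimoles:
  1.73 millimoles → 1.73
  40.7 millimoles → 40.7
  2.51 millimoles → 2.51
  0.886 moles = 0.886e3 millimoles = 886
Sum: 1.73 + 40.7 + 2.51 + 886 = 930.94

930.94 millimoles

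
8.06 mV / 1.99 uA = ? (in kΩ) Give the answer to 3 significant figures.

(8.06 × 10^-3) / (1.99 × 10^-6) = 4.0503 × 10^3 Ω

4.05 kΩ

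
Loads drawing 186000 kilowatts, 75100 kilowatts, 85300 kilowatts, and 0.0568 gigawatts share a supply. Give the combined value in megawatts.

403.2 megawatts

In megawatts:
  186000 kilowatts = 186000e-3 megawatts = 186
  75100 kilowatts = 75100e-3 megawatts = 75.1
  85300 kilowatts = 85300e-3 megawatts = 85.3
  0.0568 gigawatts = 0.0568e3 megawatts = 56.8
Sum: 186 + 75.1 + 85.3 + 56.8 = 403.2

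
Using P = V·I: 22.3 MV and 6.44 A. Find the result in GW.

22.3 × 10^6 × 6.44 = 143.612 × 10^6 W

0.143612 GW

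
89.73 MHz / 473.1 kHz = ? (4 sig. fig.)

189.7

(89.73 × 10^6) / (473.1 × 10^3) = 0.18966 × 10^3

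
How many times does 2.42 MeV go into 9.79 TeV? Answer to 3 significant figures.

(9.79 × 10¹²) / (2.42 × 10⁶) = 4.045 × 10⁶

4050000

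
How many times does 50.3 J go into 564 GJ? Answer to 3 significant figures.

11200000000

(564e9) / (50.3) = 11.21e9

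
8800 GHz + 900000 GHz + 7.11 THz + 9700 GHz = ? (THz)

925.61 THz

In THz:
  8800 GHz = 8800 × 10⁻³ THz = 8.8
  900000 GHz = 900000 × 10⁻³ THz = 900
  7.11 THz → 7.11
  9700 GHz = 9700 × 10⁻³ THz = 9.7
Sum: 8.8 + 900 + 7.11 + 9.7 = 925.61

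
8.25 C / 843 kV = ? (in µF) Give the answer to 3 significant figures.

9.79 µF

(8.25) / (843 × 10^3) = 0.0097865 × 10^-3 F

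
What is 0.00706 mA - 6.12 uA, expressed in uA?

In uA:
  0.00706 mA = 0.00706 × 10^3 uA = 7.06
  6.12 uA → 6.12
Difference: 7.06 - 6.12 = 0.94

0.94 uA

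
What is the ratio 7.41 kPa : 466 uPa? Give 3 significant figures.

15900000

(7.41 × 10³) / (466 × 10⁻⁶) = 0.0159 × 10⁹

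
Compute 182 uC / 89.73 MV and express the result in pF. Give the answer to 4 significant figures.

2.028 pF

(182e-6) / (89.73e6) = 2.02831e-12 F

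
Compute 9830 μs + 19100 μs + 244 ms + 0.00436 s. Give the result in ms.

In ms:
  9830 μs = 9830e-3 ms = 9.83
  19100 μs = 19100e-3 ms = 19.1
  244 ms → 244
  0.00436 s = 0.00436e3 ms = 4.36
Sum: 9.83 + 19.1 + 244 + 4.36 = 277.29

277.29 ms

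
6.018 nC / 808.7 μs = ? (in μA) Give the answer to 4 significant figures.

7.442 μA

(6.018 × 10^-9) / (808.7 × 10^-6) = 0.00744157 × 10^-3 A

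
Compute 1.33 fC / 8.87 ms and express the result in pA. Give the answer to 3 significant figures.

0.150 pA

(1.33 × 10⁻¹⁵) / (8.87 × 10⁻³) = 0.14994 × 10⁻¹² A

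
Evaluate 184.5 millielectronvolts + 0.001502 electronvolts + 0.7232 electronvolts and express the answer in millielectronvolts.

909.202 millielectronvolts

In millielectronvolts:
  184.5 millielectronvolts → 184.5
  0.001502 electronvolts = 0.001502 × 10^3 millielectronvolts = 1.502
  0.7232 electronvolts = 0.7232 × 10^3 millielectronvolts = 723.2
Sum: 184.5 + 1.502 + 723.2 = 909.202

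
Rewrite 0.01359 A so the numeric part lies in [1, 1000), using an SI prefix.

= 13.59 × 10⁻³ A; 10⁻³ is milli.

13.59 mA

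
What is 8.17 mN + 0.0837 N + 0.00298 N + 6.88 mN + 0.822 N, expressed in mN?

In mN:
  8.17 mN → 8.17
  0.0837 N = 0.0837e3 mN = 83.7
  0.00298 N = 0.00298e3 mN = 2.98
  6.88 mN → 6.88
  0.822 N = 0.822e3 mN = 822
Sum: 8.17 + 83.7 + 2.98 + 6.88 + 822 = 923.73

923.73 mN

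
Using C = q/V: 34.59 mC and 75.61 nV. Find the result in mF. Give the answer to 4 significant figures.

(34.59 × 10⁻³) / (75.61 × 10⁻⁹) = 0.457479 × 10⁶ F

457500000 mF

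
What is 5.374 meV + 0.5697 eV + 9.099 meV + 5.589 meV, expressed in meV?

589.762 meV

In meV:
  5.374 meV → 5.374
  0.5697 eV = 0.5697 × 10³ meV = 569.7
  9.099 meV → 9.099
  5.589 meV → 5.589
Sum: 5.374 + 569.7 + 9.099 + 5.589 = 589.762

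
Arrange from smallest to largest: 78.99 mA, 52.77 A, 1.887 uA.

1.887 uA < 78.99 mA < 52.77 A

78.99 mA = 0.07899 A
52.77 A = 52.77 A
1.887 uA = 0.000001887 A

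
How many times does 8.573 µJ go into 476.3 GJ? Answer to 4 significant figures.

(476.3 × 10⁹) / (8.573 × 10⁻⁶) = 55.558 × 10¹⁵

55560000000000000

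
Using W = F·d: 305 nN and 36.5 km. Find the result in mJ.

11.1325 mJ

305 × 10^-9 × 36.5 × 10^3 = 11132.5 × 10^-6 J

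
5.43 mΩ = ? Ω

milli = 10⁻³, (no prefix) = 10⁰; factor is 10⁻³.
5.43 × 10⁻³ = 0.00543

0.00543 Ω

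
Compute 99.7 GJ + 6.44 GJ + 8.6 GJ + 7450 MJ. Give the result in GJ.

In GJ:
  99.7 GJ → 99.7
  6.44 GJ → 6.44
  8.6 GJ → 8.6
  7450 MJ = 7450 × 10⁻³ GJ = 7.45
Sum: 99.7 + 6.44 + 8.6 + 7.45 = 122.19

122.19 GJ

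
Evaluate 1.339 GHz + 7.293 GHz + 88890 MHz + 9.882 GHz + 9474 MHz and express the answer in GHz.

116.878 GHz

In GHz:
  1.339 GHz → 1.339
  7.293 GHz → 7.293
  88890 MHz = 88890e-3 GHz = 88.89
  9.882 GHz → 9.882
  9474 MHz = 9474e-3 GHz = 9.474
Sum: 1.339 + 7.293 + 88.89 + 9.882 + 9.474 = 116.878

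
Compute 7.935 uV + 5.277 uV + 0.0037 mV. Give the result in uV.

In uV:
  7.935 uV → 7.935
  5.277 uV → 5.277
  0.0037 mV = 0.0037 × 10^3 uV = 3.7
Sum: 7.935 + 5.277 + 3.7 = 16.912

16.912 uV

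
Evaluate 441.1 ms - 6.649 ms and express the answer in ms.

In ms:
  441.1 ms → 441.1
  6.649 ms → 6.649
Difference: 441.1 - 6.649 = 434.451

434.451 ms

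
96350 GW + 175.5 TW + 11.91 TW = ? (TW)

In TW:
  96350 GW = 96350 × 10^-3 TW = 96.35
  175.5 TW → 175.5
  11.91 TW → 11.91
Sum: 96.35 + 175.5 + 11.91 = 283.76

283.76 TW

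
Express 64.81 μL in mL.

0.06481 mL

micro = 10^-6, milli = 10^-3; factor is 10^-3.
64.81 × 10^-3 = 0.06481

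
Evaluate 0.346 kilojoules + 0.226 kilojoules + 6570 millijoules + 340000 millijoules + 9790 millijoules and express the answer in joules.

In joules:
  0.346 kilojoules = 0.346 × 10³ joules = 346
  0.226 kilojoules = 0.226 × 10³ joules = 226
  6570 millijoules = 6570 × 10⁻³ joules = 6.57
  340000 millijoules = 340000 × 10⁻³ joules = 340
  9790 millijoules = 9790 × 10⁻³ joules = 9.79
Sum: 346 + 226 + 6.57 + 340 + 9.79 = 928.36

928.36 joules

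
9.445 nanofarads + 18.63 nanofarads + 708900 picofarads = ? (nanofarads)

In nanofarads:
  9.445 nanofarads → 9.445
  18.63 nanofarads → 18.63
  708900 picofarads = 708900e-3 nanofarads = 708.9
Sum: 9.445 + 18.63 + 708.9 = 736.975

736.975 nanofarads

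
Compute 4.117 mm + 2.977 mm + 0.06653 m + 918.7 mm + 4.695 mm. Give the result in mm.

997.019 mm

In mm:
  4.117 mm → 4.117
  2.977 mm → 2.977
  0.06653 m = 0.06653 × 10^3 mm = 66.53
  918.7 mm → 918.7
  4.695 mm → 4.695
Sum: 4.117 + 2.977 + 66.53 + 918.7 + 4.695 = 997.019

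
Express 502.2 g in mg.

(no prefix) = 10⁰, milli = 10⁻³; factor is 10³.
502.2 × 10³ = 502200

502200 mg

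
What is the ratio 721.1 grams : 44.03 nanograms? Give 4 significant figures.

(721.1) / (44.03 × 10^-9) = 16.377 × 10^9

16380000000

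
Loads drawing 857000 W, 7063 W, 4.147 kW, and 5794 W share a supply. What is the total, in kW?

In kW:
  857000 W = 857000e-3 kW = 857
  7063 W = 7063e-3 kW = 7.063
  4.147 kW → 4.147
  5794 W = 5794e-3 kW = 5.794
Sum: 857 + 7.063 + 4.147 + 5.794 = 874.004

874.004 kW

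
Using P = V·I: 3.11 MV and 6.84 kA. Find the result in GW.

21.2724 GW

3.11 × 10⁶ × 6.84 × 10³ = 21.2724 × 10⁹ W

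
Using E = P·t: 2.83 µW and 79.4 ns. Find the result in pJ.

2.83 × 10⁻⁶ × 79.4 × 10⁻⁹ = 224.702 × 10⁻¹⁵ J

0.224702 pJ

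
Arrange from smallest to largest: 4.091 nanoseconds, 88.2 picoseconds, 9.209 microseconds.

88.2 picoseconds < 4.091 nanoseconds < 9.209 microseconds

4.091 nanoseconds = 0.000000004091 seconds
88.2 picoseconds = 0.0000000000882 seconds
9.209 microseconds = 0.000009209 seconds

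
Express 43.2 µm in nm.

43200 nm

micro = 10⁻⁶, nano = 10⁻⁹; factor is 10³.
43.2 × 10³ = 43200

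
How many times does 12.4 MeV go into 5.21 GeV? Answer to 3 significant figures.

(5.21e9) / (12.4e6) = 0.4202e3

420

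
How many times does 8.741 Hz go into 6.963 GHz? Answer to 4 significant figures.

(6.963 × 10⁹) / (8.741) = 0.79659 × 10⁹

796600000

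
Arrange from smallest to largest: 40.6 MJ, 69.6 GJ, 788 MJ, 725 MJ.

40.6 MJ < 725 MJ < 788 MJ < 69.6 GJ

40.6 MJ = 40600000 J
69.6 GJ = 69600000000 J
788 MJ = 788000000 J
725 MJ = 725000000 J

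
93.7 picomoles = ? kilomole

0.0000000000000937 kilomoles

pico = 1e-12, kilo = 1e3; factor is 1e-15.
93.7 × 1e-15 = 0.0000000000000937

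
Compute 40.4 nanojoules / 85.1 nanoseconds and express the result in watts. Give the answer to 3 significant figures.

0.475 watts

(40.4 × 10⁻⁹) / (85.1 × 10⁻⁹) = 0.47474 W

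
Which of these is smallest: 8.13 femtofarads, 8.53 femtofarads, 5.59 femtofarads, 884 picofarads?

8.13 femtofarads = 0.00000000000000813 farads
8.53 femtofarads = 0.00000000000000853 farads
5.59 femtofarads = 0.00000000000000559 farads
884 picofarads = 0.000000000884 farads

5.59 femtofarads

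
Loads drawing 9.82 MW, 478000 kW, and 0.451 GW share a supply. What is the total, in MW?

In MW:
  9.82 MW → 9.82
  478000 kW = 478000 × 10⁻³ MW = 478
  0.451 GW = 0.451 × 10³ MW = 451
Sum: 9.82 + 478 + 451 = 938.82

938.82 MW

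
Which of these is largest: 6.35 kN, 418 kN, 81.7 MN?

6.35 kN = 6350 N
418 kN = 418000 N
81.7 MN = 81700000 N

81.7 MN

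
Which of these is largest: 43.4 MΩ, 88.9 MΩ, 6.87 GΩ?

43.4 MΩ = 43400000 Ω
88.9 MΩ = 88900000 Ω
6.87 GΩ = 6870000000 Ω

6.87 GΩ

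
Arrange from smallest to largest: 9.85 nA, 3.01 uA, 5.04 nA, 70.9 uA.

9.85 nA = 0.00000000985 A
3.01 uA = 0.00000301 A
5.04 nA = 0.00000000504 A
70.9 uA = 0.0000709 A

5.04 nA < 9.85 nA < 3.01 uA < 70.9 uA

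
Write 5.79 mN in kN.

0.00000579 kN

milli = 10^-3, kilo = 10^3; factor is 10^-6.
5.79 × 10^-6 = 0.00000579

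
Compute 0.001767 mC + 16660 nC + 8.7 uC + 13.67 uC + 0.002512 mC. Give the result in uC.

43.309 uC

In uC:
  0.001767 mC = 0.001767 × 10³ uC = 1.767
  16660 nC = 16660 × 10⁻³ uC = 16.66
  8.7 uC → 8.7
  13.67 uC → 13.67
  0.002512 mC = 0.002512 × 10³ uC = 2.512
Sum: 1.767 + 16.66 + 8.7 + 13.67 + 2.512 = 43.309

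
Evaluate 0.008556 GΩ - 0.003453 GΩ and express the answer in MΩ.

5.103 MΩ

In MΩ:
  0.008556 GΩ = 0.008556 × 10³ MΩ = 8.556
  0.003453 GΩ = 0.003453 × 10³ MΩ = 3.453
Difference: 8.556 - 3.453 = 5.103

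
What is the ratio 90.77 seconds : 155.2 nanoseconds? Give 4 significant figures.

584900000

(90.77) / (155.2 × 10^-9) = 0.58486 × 10^9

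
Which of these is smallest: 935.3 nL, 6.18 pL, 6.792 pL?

6.18 pL

935.3 nL = 0.0000009353 L
6.18 pL = 0.00000000000618 L
6.792 pL = 0.000000000006792 L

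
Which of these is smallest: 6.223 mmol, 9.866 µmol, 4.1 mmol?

6.223 mmol = 0.006223 mol
9.866 µmol = 0.000009866 mol
4.1 mmol = 0.0041 mol

9.866 µmol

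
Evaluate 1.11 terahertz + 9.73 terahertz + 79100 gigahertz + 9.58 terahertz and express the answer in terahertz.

99.52 terahertz

In terahertz:
  1.11 terahertz → 1.11
  9.73 terahertz → 9.73
  79100 gigahertz = 79100 × 10^-3 terahertz = 79.1
  9.58 terahertz → 9.58
Sum: 1.11 + 9.73 + 79.1 + 9.58 = 99.52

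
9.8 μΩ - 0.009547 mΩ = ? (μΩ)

In μΩ:
  9.8 μΩ → 9.8
  0.009547 mΩ = 0.009547 × 10^3 μΩ = 9.547
Difference: 9.8 - 9.547 = 0.253

0.253 μΩ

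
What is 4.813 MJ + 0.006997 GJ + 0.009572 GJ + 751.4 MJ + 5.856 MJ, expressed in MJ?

778.638 MJ

In MJ:
  4.813 MJ → 4.813
  0.006997 GJ = 0.006997 × 10³ MJ = 6.997
  0.009572 GJ = 0.009572 × 10³ MJ = 9.572
  751.4 MJ → 751.4
  5.856 MJ → 5.856
Sum: 4.813 + 6.997 + 9.572 + 751.4 + 5.856 = 778.638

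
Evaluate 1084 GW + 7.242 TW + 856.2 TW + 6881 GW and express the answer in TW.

In TW:
  1084 GW = 1084e-3 TW = 1.084
  7.242 TW → 7.242
  856.2 TW → 856.2
  6881 GW = 6881e-3 TW = 6.881
Sum: 1.084 + 7.242 + 856.2 + 6.881 = 871.407

871.407 TW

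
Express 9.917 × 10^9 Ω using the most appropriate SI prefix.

9.917 GΩ

= 9.917 × 10^9 Ω; 10^9 is giga.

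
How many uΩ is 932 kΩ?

932000000000 uΩ

kilo = 10³, micro = 10⁻⁶; factor is 10⁹.
932 × 10⁹ = 932000000000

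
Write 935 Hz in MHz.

0.000935 MHz

(no prefix) = 10^0, mega = 10^6; factor is 10^-6.
935 × 10^-6 = 0.000935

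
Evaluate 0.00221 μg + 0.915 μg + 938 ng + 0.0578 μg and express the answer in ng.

In ng:
  0.00221 μg = 0.00221e3 ng = 2.21
  0.915 μg = 0.915e3 ng = 915
  938 ng → 938
  0.0578 μg = 0.0578e3 ng = 57.8
Sum: 2.21 + 915 + 938 + 57.8 = 1913.01

1913.01 ng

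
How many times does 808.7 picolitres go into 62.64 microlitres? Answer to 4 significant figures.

(62.64 × 10⁻⁶) / (808.7 × 10⁻¹²) = 0.077458 × 10⁶

77460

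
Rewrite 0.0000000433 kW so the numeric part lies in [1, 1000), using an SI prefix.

43.3 uW

= 43.3e-6 W; 1e-6 is micro.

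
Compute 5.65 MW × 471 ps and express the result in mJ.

5.65 × 10^6 × 471 × 10^-12 = 2661.15 × 10^-6 J

2.66115 mJ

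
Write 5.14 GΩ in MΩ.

giga = 10^9, mega = 10^6; factor is 10^3.
5.14 × 10^3 = 5140

5140 MΩ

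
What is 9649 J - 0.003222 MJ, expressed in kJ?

In kJ:
  9649 J = 9649 × 10⁻³ kJ = 9.649
  0.003222 MJ = 0.003222 × 10³ kJ = 3.222
Difference: 9.649 - 3.222 = 6.427

6.427 kJ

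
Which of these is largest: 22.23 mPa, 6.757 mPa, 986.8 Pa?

22.23 mPa = 0.02223 Pa
6.757 mPa = 0.006757 Pa
986.8 Pa = 986.8 Pa

986.8 Pa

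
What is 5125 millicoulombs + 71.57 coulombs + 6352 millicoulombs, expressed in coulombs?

83.047 coulombs

In coulombs:
  5125 millicoulombs = 5125e-3 coulombs = 5.125
  71.57 coulombs → 71.57
  6352 millicoulombs = 6352e-3 coulombs = 6.352
Sum: 5.125 + 71.57 + 6.352 = 83.047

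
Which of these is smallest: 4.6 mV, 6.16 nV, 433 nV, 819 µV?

6.16 nV

4.6 mV = 0.0046 V
6.16 nV = 0.00000000616 V
433 nV = 0.000000433 V
819 µV = 0.000819 V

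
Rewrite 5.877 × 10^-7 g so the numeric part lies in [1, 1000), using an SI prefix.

587.7 ng

= 587.7 × 10^-9 g; 10^-9 is nano.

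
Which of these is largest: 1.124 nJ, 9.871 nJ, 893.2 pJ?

1.124 nJ = 0.000000001124 J
9.871 nJ = 0.000000009871 J
893.2 pJ = 0.0000000008932 J

9.871 nJ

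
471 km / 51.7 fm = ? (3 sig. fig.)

(471e3) / (51.7e-15) = 9.11e18

9110000000000000000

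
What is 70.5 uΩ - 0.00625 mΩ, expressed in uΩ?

64.25 uΩ

In uΩ:
  70.5 uΩ → 70.5
  0.00625 mΩ = 0.00625 × 10^3 uΩ = 6.25
Difference: 70.5 - 6.25 = 64.25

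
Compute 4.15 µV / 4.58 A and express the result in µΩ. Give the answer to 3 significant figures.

(4.15e-6) / (4.58) = 0.90611e-6 Ω

0.906 µΩ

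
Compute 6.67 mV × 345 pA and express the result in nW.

6.67 × 10^-3 × 345 × 10^-12 = 2301.15 × 10^-15 W

0.00230115 nW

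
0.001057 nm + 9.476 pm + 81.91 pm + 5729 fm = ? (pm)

98.172 pm

In pm:
  0.001057 nm = 0.001057 × 10^3 pm = 1.057
  9.476 pm → 9.476
  81.91 pm → 81.91
  5729 fm = 5729 × 10^-3 pm = 5.729
Sum: 1.057 + 9.476 + 81.91 + 5.729 = 98.172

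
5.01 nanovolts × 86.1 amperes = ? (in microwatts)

0.431361 microwatts

5.01 × 10⁻⁹ × 86.1 = 431.361 × 10⁻⁹ W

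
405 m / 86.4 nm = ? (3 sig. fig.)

(405) / (86.4 × 10^-9) = 4.688 × 10^9

4690000000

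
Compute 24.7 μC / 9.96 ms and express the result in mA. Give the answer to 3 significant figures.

2.48 mA

(24.7e-6) / (9.96e-3) = 2.4799e-3 A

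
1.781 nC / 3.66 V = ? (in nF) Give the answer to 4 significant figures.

(1.781 × 10^-9) / (3.66) = 0.486612 × 10^-9 F

0.4866 nF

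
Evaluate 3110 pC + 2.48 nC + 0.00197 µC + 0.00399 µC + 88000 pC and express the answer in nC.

99.55 nC

In nC:
  3110 pC = 3110 × 10^-3 nC = 3.11
  2.48 nC → 2.48
  0.00197 µC = 0.00197 × 10^3 nC = 1.97
  0.00399 µC = 0.00399 × 10^3 nC = 3.99
  88000 pC = 88000 × 10^-3 nC = 88
Sum: 3.11 + 2.48 + 1.97 + 3.99 + 88 = 99.55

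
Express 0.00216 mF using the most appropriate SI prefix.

= 2.16 × 10^-6 F; 10^-6 is micro.

2.16 µF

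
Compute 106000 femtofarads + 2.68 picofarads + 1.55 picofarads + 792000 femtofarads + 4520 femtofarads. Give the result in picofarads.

In picofarads:
  106000 femtofarads = 106000 × 10^-3 picofarads = 106
  2.68 picofarads → 2.68
  1.55 picofarads → 1.55
  792000 femtofarads = 792000 × 10^-3 picofarads = 792
  4520 femtofarads = 4520 × 10^-3 picofarads = 4.52
Sum: 106 + 2.68 + 1.55 + 792 + 4.52 = 906.75

906.75 picofarads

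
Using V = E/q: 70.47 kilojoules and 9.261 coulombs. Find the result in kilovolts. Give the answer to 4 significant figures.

(70.47 × 10^3) / (9.261) = 7.60933 × 10^3 V

7.609 kilovolts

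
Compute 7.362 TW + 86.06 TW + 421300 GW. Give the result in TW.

In TW:
  7.362 TW → 7.362
  86.06 TW → 86.06
  421300 GW = 421300e-3 TW = 421.3
Sum: 7.362 + 86.06 + 421.3 = 514.722

514.722 TW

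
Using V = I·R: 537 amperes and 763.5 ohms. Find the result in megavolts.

0.4099995 megavolts

537 × 763.5 = 409999.5 V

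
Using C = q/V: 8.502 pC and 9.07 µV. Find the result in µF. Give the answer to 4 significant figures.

(8.502e-12) / (9.07e-6) = 0.937376e-6 F

0.9374 µF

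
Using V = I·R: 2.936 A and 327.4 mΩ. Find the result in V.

2.936 × 327.4e-3 = 961.2464e-3 V

0.9612464 V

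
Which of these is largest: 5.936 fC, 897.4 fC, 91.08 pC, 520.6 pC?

5.936 fC = 0.000000000000005936 C
897.4 fC = 0.0000000000008974 C
91.08 pC = 0.00000000009108 C
520.6 pC = 0.0000000005206 C

520.6 pC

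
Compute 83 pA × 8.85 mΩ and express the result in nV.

0.00073455 nV

83 × 10⁻¹² × 8.85 × 10⁻³ = 734.55 × 10⁻¹⁵ V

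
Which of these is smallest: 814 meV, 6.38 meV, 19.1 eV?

6.38 meV

814 meV = 0.814 eV
6.38 meV = 0.00638 eV
19.1 eV = 19.1 eV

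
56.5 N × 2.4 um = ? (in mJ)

56.5 × 2.4e-6 = 135.6e-6 J

0.1356 mJ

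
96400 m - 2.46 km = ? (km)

In km:
  96400 m = 96400 × 10⁻³ km = 96.4
  2.46 km → 2.46
Difference: 96.4 - 2.46 = 93.94

93.94 km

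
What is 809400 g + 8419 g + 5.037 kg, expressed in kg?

In kg:
  809400 g = 809400e-3 kg = 809.4
  8419 g = 8419e-3 kg = 8.419
  5.037 kg → 5.037
Sum: 809.4 + 8.419 + 5.037 = 822.856

822.856 kg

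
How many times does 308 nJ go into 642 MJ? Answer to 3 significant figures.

2080000000000000

(642 × 10⁶) / (308 × 10⁻⁹) = 2.084 × 10¹⁵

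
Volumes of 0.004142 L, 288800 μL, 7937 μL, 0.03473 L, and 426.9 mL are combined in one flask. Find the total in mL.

762.509 mL

In mL:
  0.004142 L = 0.004142 × 10³ mL = 4.142
  288800 μL = 288800 × 10⁻³ mL = 288.8
  7937 μL = 7937 × 10⁻³ mL = 7.937
  0.03473 L = 0.03473 × 10³ mL = 34.73
  426.9 mL → 426.9
Sum: 4.142 + 288.8 + 7.937 + 34.73 + 426.9 = 762.509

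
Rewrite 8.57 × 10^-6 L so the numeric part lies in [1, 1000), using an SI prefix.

= 8.57 × 10^-6 L; 10^-6 is micro.

8.57 μL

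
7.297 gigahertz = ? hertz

7297000000 hertz

giga = 1e9, (no prefix) = 1e0; factor is 1e9.
7.297 × 1e9 = 7297000000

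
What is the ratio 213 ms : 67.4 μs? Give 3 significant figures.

(213e-3) / (67.4e-6) = 3.16e3

3160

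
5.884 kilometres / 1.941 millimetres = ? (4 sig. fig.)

3031000

(5.884 × 10^3) / (1.941 × 10^-3) = 3.0314 × 10^6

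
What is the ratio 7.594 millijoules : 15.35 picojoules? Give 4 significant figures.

(7.594 × 10⁻³) / (15.35 × 10⁻¹²) = 0.49472 × 10⁹

494700000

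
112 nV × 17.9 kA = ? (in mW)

112e-9 × 17.9e3 = 2004.8e-6 W

2.0048 mW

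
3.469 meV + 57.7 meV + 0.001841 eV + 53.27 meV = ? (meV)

In meV:
  3.469 meV → 3.469
  57.7 meV → 57.7
  0.001841 eV = 0.001841 × 10³ meV = 1.841
  53.27 meV → 53.27
Sum: 3.469 + 57.7 + 1.841 + 53.27 = 116.28

116.28 meV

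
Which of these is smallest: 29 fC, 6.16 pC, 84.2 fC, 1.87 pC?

29 fC

29 fC = 0.000000000000029 C
6.16 pC = 0.00000000000616 C
84.2 fC = 0.0000000000000842 C
1.87 pC = 0.00000000000187 C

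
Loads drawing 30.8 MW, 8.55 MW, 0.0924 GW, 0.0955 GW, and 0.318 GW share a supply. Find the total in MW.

545.25 MW

In MW:
  30.8 MW → 30.8
  8.55 MW → 8.55
  0.0924 GW = 0.0924 × 10³ MW = 92.4
  0.0955 GW = 0.0955 × 10³ MW = 95.5
  0.318 GW = 0.318 × 10³ MW = 318
Sum: 30.8 + 8.55 + 92.4 + 95.5 + 318 = 545.25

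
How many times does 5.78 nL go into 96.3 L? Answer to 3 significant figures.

16700000000

(96.3) / (5.78 × 10^-9) = 16.66 × 10^9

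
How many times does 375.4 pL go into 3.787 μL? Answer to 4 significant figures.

(3.787 × 10^-6) / (375.4 × 10^-12) = 0.010088 × 10^6

10090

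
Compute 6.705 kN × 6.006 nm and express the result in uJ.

6.705 × 10^3 × 6.006 × 10^-9 = 40.27023 × 10^-6 J

40.27023 uJ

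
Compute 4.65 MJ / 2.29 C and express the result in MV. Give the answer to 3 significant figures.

(4.65e6) / (2.29) = 2.0306e6 V

2.03 MV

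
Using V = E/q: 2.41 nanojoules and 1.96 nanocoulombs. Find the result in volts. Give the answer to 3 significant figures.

(2.41 × 10^-9) / (1.96 × 10^-9) = 1.2296 V

1.23 volts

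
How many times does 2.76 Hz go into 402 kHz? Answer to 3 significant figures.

146000

(402e3) / (2.76) = 145.7e3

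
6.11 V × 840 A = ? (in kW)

6.11 × 840 = 5132.4 W

5.1324 kW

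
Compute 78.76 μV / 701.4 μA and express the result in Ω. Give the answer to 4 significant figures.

(78.76 × 10⁻⁶) / (701.4 × 10⁻⁶) = 0.11229 Ω

0.1123 Ω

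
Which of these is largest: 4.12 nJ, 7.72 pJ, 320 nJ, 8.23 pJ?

4.12 nJ = 0.00000000412 J
7.72 pJ = 0.00000000000772 J
320 nJ = 0.00000032 J
8.23 pJ = 0.00000000000823 J

320 nJ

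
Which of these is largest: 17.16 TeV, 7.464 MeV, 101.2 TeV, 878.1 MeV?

17.16 TeV = 17160000000000 eV
7.464 MeV = 7464000 eV
101.2 TeV = 101200000000000 eV
878.1 MeV = 878100000 eV

101.2 TeV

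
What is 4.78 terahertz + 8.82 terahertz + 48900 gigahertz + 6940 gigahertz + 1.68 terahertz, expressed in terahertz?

71.12 terahertz

In terahertz:
  4.78 terahertz → 4.78
  8.82 terahertz → 8.82
  48900 gigahertz = 48900e-3 terahertz = 48.9
  6940 gigahertz = 6940e-3 terahertz = 6.94
  1.68 terahertz → 1.68
Sum: 4.78 + 8.82 + 48.9 + 6.94 + 1.68 = 71.12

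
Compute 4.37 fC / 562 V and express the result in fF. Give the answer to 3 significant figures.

0.00778 fF

(4.37e-15) / (562) = 0.0077758e-15 F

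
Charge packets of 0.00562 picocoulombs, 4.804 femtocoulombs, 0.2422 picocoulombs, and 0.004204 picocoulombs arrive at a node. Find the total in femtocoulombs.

256.828 femtocoulombs

In femtocoulombs:
  0.00562 picocoulombs = 0.00562 × 10³ femtocoulombs = 5.62
  4.804 femtocoulombs → 4.804
  0.2422 picocoulombs = 0.2422 × 10³ femtocoulombs = 242.2
  0.004204 picocoulombs = 0.004204 × 10³ femtocoulombs = 4.204
Sum: 5.62 + 4.804 + 242.2 + 4.204 = 256.828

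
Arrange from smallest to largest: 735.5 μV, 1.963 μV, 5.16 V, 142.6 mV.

1.963 μV < 735.5 μV < 142.6 mV < 5.16 V

735.5 μV = 0.0007355 V
1.963 μV = 0.000001963 V
5.16 V = 5.16 V
142.6 mV = 0.1426 V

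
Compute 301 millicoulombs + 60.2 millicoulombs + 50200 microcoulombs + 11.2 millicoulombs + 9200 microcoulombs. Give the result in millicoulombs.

431.8 millicoulombs

In millicoulombs:
  301 millicoulombs → 301
  60.2 millicoulombs → 60.2
  50200 microcoulombs = 50200 × 10⁻³ millicoulombs = 50.2
  11.2 millicoulombs → 11.2
  9200 microcoulombs = 9200 × 10⁻³ millicoulombs = 9.2
Sum: 301 + 60.2 + 50.2 + 11.2 + 9.2 = 431.8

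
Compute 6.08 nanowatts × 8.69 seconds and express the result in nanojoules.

52.8352 nanojoules

6.08 × 10^-9 × 8.69 = 52.8352 × 10^-9 J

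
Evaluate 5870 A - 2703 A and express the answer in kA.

3.167 kA

In kA:
  5870 A = 5870e-3 kA = 5.87
  2703 A = 2703e-3 kA = 2.703
Difference: 5.87 - 2.703 = 3.167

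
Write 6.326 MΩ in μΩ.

mega = 10^6, micro = 10^-6; factor is 10^12.
6.326 × 10^12 = 6326000000000

6326000000000 μΩ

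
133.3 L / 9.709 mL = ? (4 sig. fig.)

(133.3) / (9.709 × 10⁻³) = 13.73 × 10³

13730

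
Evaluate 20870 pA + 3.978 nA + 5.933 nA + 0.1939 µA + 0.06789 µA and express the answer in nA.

In nA:
  20870 pA = 20870 × 10^-3 nA = 20.87
  3.978 nA → 3.978
  5.933 nA → 5.933
  0.1939 µA = 0.1939 × 10^3 nA = 193.9
  0.06789 µA = 0.06789 × 10^3 nA = 67.89
Sum: 20.87 + 3.978 + 5.933 + 193.9 + 67.89 = 292.571

292.571 nA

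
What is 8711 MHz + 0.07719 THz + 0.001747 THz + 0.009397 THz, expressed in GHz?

In GHz:
  8711 MHz = 8711e-3 GHz = 8.711
  0.07719 THz = 0.07719e3 GHz = 77.19
  0.001747 THz = 0.001747e3 GHz = 1.747
  0.009397 THz = 0.009397e3 GHz = 9.397
Sum: 8.711 + 77.19 + 1.747 + 9.397 = 97.045

97.045 GHz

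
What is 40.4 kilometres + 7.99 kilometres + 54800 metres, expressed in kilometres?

103.19 kilometres

In kilometres:
  40.4 kilometres → 40.4
  7.99 kilometres → 7.99
  54800 metres = 54800 × 10^-3 kilometres = 54.8
Sum: 40.4 + 7.99 + 54.8 = 103.19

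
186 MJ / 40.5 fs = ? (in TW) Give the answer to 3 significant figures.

4590000000 TW

(186 × 10⁶) / (40.5 × 10⁻¹⁵) = 4.5926 × 10²¹ W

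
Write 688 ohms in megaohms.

0.000688 megaohms

(no prefix) = 1e0, mega = 1e6; factor is 1e-6.
688 × 1e-6 = 0.000688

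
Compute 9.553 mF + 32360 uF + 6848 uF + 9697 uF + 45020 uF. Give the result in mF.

In mF:
  9.553 mF → 9.553
  32360 uF = 32360 × 10^-3 mF = 32.36
  6848 uF = 6848 × 10^-3 mF = 6.848
  9697 uF = 9697 × 10^-3 mF = 9.697
  45020 uF = 45020 × 10^-3 mF = 45.02
Sum: 9.553 + 32.36 + 6.848 + 9.697 + 45.02 = 103.478

103.478 mF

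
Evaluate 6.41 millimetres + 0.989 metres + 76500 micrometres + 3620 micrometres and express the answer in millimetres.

In millimetres:
  6.41 millimetres → 6.41
  0.989 metres = 0.989 × 10³ millimetres = 989
  76500 micrometres = 76500 × 10⁻³ millimetres = 76.5
  3620 micrometres = 3620 × 10⁻³ millimetres = 3.62
Sum: 6.41 + 989 + 76.5 + 3.62 = 1075.53

1075.53 millimetres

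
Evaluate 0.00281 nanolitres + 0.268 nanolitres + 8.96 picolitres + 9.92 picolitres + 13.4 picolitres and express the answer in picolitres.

303.09 picolitres

In picolitres:
  0.00281 nanolitres = 0.00281 × 10^3 picolitres = 2.81
  0.268 nanolitres = 0.268 × 10^3 picolitres = 268
  8.96 picolitres → 8.96
  9.92 picolitres → 9.92
  13.4 picolitres → 13.4
Sum: 2.81 + 268 + 8.96 + 9.92 + 13.4 = 303.09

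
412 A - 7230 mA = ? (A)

404.77 A

In A:
  412 A → 412
  7230 mA = 7230 × 10^-3 A = 7.23
Difference: 412 - 7.23 = 404.77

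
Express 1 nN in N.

nano = 10^-9, (no prefix) = 10^0; factor is 10^-9.
1 × 10^-9 = 0.000000001

0.000000001 N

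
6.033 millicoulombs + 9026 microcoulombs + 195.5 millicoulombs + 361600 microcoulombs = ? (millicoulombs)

572.159 millicoulombs

In millicoulombs:
  6.033 millicoulombs → 6.033
  9026 microcoulombs = 9026 × 10^-3 millicoulombs = 9.026
  195.5 millicoulombs → 195.5
  361600 microcoulombs = 361600 × 10^-3 millicoulombs = 361.6
Sum: 6.033 + 9.026 + 195.5 + 361.6 = 572.159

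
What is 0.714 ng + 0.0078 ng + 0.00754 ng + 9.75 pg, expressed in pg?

739.09 pg

In pg:
  0.714 ng = 0.714e3 pg = 714
  0.0078 ng = 0.0078e3 pg = 7.8
  0.00754 ng = 0.00754e3 pg = 7.54
  9.75 pg → 9.75
Sum: 714 + 7.8 + 7.54 + 9.75 = 739.09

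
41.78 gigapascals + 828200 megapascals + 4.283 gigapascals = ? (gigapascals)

874.263 gigapascals

In gigapascals:
  41.78 gigapascals → 41.78
  828200 megapascals = 828200e-3 gigapascals = 828.2
  4.283 gigapascals → 4.283
Sum: 41.78 + 828.2 + 4.283 = 874.263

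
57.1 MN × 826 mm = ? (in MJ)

57.1e6 × 826e-3 = 47164.6e3 J

47.1646 MJ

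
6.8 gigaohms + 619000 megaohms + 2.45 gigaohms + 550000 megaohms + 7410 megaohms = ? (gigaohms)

1185.66 gigaohms

In gigaohms:
  6.8 gigaohms → 6.8
  619000 megaohms = 619000 × 10⁻³ gigaohms = 619
  2.45 gigaohms → 2.45
  550000 megaohms = 550000 × 10⁻³ gigaohms = 550
  7410 megaohms = 7410 × 10⁻³ gigaohms = 7.41
Sum: 6.8 + 619 + 2.45 + 550 + 7.41 = 1185.66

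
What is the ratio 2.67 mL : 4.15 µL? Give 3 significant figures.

(2.67 × 10^-3) / (4.15 × 10^-6) = 0.6434 × 10^3

643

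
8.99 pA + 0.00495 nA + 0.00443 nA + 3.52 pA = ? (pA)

In pA:
  8.99 pA → 8.99
  0.00495 nA = 0.00495 × 10³ pA = 4.95
  0.00443 nA = 0.00443 × 10³ pA = 4.43
  3.52 pA → 3.52
Sum: 8.99 + 4.95 + 4.43 + 3.52 = 21.89

21.89 pA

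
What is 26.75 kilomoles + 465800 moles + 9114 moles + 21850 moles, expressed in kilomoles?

523.514 kilomoles

In kilomoles:
  26.75 kilomoles → 26.75
  465800 moles = 465800e-3 kilomoles = 465.8
  9114 moles = 9114e-3 kilomoles = 9.114
  21850 moles = 21850e-3 kilomoles = 21.85
Sum: 26.75 + 465.8 + 9.114 + 21.85 = 523.514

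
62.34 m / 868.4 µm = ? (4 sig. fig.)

(62.34) / (868.4 × 10⁻⁶) = 0.071787 × 10⁶

71790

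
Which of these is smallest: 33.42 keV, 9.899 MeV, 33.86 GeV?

33.42 keV = 33420 eV
9.899 MeV = 9899000 eV
33.86 GeV = 33860000000 eV

33.42 keV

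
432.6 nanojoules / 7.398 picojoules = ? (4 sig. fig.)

58480

(432.6 × 10^-9) / (7.398 × 10^-12) = 58.475 × 10^3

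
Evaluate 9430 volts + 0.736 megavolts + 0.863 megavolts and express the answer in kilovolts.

1608.43 kilovolts

In kilovolts:
  9430 volts = 9430 × 10^-3 kilovolts = 9.43
  0.736 megavolts = 0.736 × 10^3 kilovolts = 736
  0.863 megavolts = 0.863 × 10^3 kilovolts = 863
Sum: 9.43 + 736 + 863 = 1608.43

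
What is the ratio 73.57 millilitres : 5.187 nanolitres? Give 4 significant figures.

14180000

(73.57 × 10^-3) / (5.187 × 10^-9) = 14.184 × 10^6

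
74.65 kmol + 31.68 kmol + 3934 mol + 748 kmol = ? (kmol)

858.264 kmol

In kmol:
  74.65 kmol → 74.65
  31.68 kmol → 31.68
  3934 mol = 3934 × 10^-3 kmol = 3.934
  748 kmol → 748
Sum: 74.65 + 31.68 + 3.934 + 748 = 858.264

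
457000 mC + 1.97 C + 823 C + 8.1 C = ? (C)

In C:
  457000 mC = 457000 × 10⁻³ C = 457
  1.97 C → 1.97
  823 C → 823
  8.1 C → 8.1
Sum: 457 + 1.97 + 823 + 8.1 = 1290.07

1290.07 C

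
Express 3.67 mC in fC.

milli = 10^-3, femto = 10^-15; factor is 10^12.
3.67 × 10^12 = 3670000000000

3670000000000 fC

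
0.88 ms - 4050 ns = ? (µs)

In µs:
  0.88 ms = 0.88e3 µs = 880
  4050 ns = 4050e-3 µs = 4.05
Difference: 880 - 4.05 = 875.95

875.95 µs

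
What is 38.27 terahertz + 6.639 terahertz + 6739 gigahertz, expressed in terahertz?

51.648 terahertz

In terahertz:
  38.27 terahertz → 38.27
  6.639 terahertz → 6.639
  6739 gigahertz = 6739 × 10⁻³ terahertz = 6.739
Sum: 38.27 + 6.639 + 6.739 = 51.648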